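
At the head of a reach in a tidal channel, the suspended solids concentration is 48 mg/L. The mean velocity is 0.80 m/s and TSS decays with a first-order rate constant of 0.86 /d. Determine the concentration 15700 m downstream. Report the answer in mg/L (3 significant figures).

Travel time t = 15700 m / 0.80 m/s = 1.57e+04/0.80 = 1.962e+04 s = 0.2271 d.
First-order decay: C = 48·exp(−0.86·0.2271) = 48·0.8226 = 39.48 mg/L.

39.5 mg/L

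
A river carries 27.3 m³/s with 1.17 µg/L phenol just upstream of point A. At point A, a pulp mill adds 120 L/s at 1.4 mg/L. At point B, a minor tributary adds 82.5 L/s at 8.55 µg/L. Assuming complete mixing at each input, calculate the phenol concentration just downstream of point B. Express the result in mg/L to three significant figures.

0.00730 mg/L

1.17 µg/L = 0.00117 mg/L.
120 L/s = 0.12 m³/s.
After input A: C = (27.3·0.00117 + 0.12·1.4) / 27.42 = 0.007292 mg/L.
82.5 L/s = 0.0825 m³/s.
8.55 µg/L = 0.00855 mg/L.
After input B: C = (27.42·0.007292 + 0.0825·0.00855) / 27.5 = 0.007296 mg/L.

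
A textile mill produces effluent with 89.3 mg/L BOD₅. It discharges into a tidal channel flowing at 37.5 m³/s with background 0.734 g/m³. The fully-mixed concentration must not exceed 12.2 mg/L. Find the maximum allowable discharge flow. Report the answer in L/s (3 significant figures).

Mass balance at complete mixing: C_std·(Q_w + Q_r) = Q_w·C_e + Q_r·C_b.
Rearranging, Q_w = Q_r·(C_std − C_b)/(C_e − C_std) = 37.5·(12.2 − 0.734) / (89.3 − 12.2) = 5.577 m³/s.
= 5577 L/s.

5580 L/s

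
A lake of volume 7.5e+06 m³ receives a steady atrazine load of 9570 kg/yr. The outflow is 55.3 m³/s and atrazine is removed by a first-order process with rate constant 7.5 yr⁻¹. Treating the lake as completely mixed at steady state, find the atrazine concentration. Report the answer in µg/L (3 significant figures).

Outflow Q = 55.3 m³/s × 3.156e+07 s/yr = 1.745e+09 m³/yr.
Steady-state CSTR mass balance: W = Q·C + k·V·C, so C = W/(Q + kV).
Q + kV = 1.745e+09 + 7.5·7.5e+06 = 1.801e+09 m³/yr.
C = 9570/1.801e+09 = 5.313e-06 kg/m³ = 0.005313 mg/L = 5.313 µg/L.

5.31 µg/L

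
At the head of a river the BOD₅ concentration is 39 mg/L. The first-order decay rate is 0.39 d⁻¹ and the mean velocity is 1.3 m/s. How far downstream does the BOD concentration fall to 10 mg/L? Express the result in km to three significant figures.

From C = C₀·e^(−kt), t = ln(C₀/C)/k = ln(39/10)/0.39 = 1.361/0.39 = 3.49 d.
Distance = v·t = 1.3 m/s × 3.015e+05 s = 3.92e+05 m = 392 km.

392 km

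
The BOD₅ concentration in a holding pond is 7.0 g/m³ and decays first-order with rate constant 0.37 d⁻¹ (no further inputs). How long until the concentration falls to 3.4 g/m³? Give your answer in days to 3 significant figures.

t = ln(C₀/C)/k = ln(7.0/3.4)/0.37 = 0.7221/0.37 = 1.952 d.

1.95 d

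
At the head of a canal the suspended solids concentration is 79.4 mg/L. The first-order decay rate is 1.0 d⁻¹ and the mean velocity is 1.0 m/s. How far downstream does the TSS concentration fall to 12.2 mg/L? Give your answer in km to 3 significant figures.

From C = C₀·e^(−kt), t = ln(C₀/C)/k = ln(79.4/12.2)/1.0 = 1.873/1.0 = 1.873 d.
Distance = v·t = 1.0 m/s × 1.618e+05 s = 1.618e+05 m = 161.8 km.

162 km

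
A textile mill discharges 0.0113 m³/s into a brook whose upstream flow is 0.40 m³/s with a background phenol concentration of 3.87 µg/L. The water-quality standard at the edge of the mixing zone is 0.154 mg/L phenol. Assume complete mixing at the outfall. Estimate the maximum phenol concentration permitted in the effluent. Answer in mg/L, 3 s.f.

5.47 mg/L

3.87 µg/L = 0.00387 mg/L.
Mass balance: 0.154·0.4113 = 0.0113·Cₑ + 0.4·0.00387.
Cₑ = (0.06334 − 0.001548) / 0.0113 = 5.468 mg/L.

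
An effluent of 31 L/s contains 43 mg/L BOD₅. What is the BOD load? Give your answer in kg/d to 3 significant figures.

115 kg/d

31 L/s = 0.031 m³/s.
Mass flux = Q·C = 0.031 m³/s × 43 g/m³ = 1.333 g/s.
= 1.333 g/s × 86.4 = 115.2 kg/d.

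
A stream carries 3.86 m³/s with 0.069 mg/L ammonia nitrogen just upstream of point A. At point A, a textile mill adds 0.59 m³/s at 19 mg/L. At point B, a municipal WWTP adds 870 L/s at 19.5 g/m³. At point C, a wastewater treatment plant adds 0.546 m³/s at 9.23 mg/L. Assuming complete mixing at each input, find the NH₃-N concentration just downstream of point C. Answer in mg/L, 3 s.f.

5.71 mg/L

After input A: C = (3.86·0.069 + 0.59·19) / 4.45 = 2.579 mg/L.
870 L/s = 0.87 m³/s.
After input B: C = (4.45·2.579 + 0.87·19.5) / 5.32 = 5.346 mg/L.
After input C: C = (5.32·5.346 + 0.546·9.23) / 5.866 = 5.708 mg/L.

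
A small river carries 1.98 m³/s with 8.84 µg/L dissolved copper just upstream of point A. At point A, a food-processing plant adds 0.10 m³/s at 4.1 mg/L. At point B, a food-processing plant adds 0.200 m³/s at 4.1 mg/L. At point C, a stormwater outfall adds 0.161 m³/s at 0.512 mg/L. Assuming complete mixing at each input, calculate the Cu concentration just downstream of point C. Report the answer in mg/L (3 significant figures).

8.84 µg/L = 0.00884 mg/L.
After input A: C = (1.98·0.00884 + 0.1·4.1) / 2.08 = 0.2055 mg/L.
After input B: C = (2.08·0.2055 + 0.2·4.1) / 2.28 = 0.5472 mg/L.
After input C: C = (2.28·0.5472 + 0.161·0.512) / 2.441 = 0.5448 mg/L.

0.545 mg/L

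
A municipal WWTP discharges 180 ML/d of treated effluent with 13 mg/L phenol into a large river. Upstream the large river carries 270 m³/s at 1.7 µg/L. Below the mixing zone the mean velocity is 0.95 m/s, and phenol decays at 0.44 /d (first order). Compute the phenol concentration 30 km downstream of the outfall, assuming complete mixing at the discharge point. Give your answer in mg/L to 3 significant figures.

180 ML/d = 2.083 m³/s.
1.7 µg/L = 0.0017 mg/L.
After complete mixing, C₀ = (2.083·13 + 270·0.0017) / 272.1 = 0.1012 mg/L.
Travel time t = 3e+04 m / 0.95 m/s = 3.158e+04 s = 0.3655 d.
C = 0.1012·exp(−0.44·0.3655) = 0.1012·0.8514 = 0.08619 mg/L.

0.0862 mg/L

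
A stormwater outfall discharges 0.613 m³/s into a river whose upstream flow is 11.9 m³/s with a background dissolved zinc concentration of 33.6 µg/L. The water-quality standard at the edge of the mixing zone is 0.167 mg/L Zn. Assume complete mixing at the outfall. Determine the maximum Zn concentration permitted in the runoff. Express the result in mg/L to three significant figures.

2.76 mg/L

33.6 µg/L = 0.0336 mg/L.
Mass balance: 0.167·12.51 = 0.613·Cₑ + 11.9·0.0336.
Cₑ = (2.09 − 0.3998) / 0.613 = 2.757 mg/L.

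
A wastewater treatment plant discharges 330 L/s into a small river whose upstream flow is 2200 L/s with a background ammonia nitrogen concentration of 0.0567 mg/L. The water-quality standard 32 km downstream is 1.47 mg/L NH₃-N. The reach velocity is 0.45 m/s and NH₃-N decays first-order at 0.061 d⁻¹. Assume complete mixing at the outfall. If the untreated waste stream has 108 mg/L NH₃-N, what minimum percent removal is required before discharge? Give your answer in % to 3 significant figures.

330 L/s = 0.33 m³/s.
2200 L/s = 2.2 m³/s.
Travel time to the compliance point: t = 3.2e+04/0.45 = 7.111e+04 s = 0.823 d; decay factor exp(−0.061·0.823) = 0.951.
So the concentration just after mixing may be at most 1.47/0.951 = 1.546 mg/L.
Mass balance: 1.546·2.53 = 0.33·Cₑ + 2.2·0.0567.
Cₑ = (3.911 − 0.1247) / 0.33 = 11.47 mg/L.
Required removal = 1 − 11.47/108 = 89.38 %.

89.4 %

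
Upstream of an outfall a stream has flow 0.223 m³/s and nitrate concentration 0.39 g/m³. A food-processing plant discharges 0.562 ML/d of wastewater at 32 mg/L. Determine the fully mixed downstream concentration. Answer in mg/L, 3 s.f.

0.562 ML/d = 0.006505 m³/s.
Conservation of mass across the mixing zone: C = (0.006505·32 + 0.223·0.39) / (0.006505 + 0.223) = 0.2951/0.2295 = 1.286 mg/L.

1.29 mg/L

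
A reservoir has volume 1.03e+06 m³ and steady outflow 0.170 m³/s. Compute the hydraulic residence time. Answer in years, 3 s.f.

0.192 yr

Q = 0.170 m³/s × 3.156e+07 s/yr = 5.365e+06 m³/yr.
Hydraulic residence time τ = V/Q = 1.03e+06/5.365e+06 = 0.192 yr.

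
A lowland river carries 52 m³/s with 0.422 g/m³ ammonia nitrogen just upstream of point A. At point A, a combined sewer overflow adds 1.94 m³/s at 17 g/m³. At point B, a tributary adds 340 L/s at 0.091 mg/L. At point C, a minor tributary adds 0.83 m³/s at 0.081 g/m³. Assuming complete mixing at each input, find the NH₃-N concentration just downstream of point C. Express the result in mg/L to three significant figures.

0.998 mg/L

After input A: C = (52·0.422 + 1.94·17) / 53.94 = 1.018 mg/L.
340 L/s = 0.34 m³/s.
After input B: C = (53.94·1.018 + 0.34·0.091) / 54.28 = 1.012 mg/L.
After input C: C = (54.28·1.012 + 0.83·0.081) / 55.11 = 0.9984 mg/L.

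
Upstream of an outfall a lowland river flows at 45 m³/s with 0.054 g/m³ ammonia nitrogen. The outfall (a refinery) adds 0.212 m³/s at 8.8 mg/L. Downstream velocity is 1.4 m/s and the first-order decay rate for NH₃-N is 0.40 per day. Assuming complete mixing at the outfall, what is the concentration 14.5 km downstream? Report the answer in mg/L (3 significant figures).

After complete mixing, C₀ = (0.212·8.8 + 45·0.054) / 45.21 = 0.09501 mg/L.
Travel time t = 1.45e+04 m / 1.4 m/s = 1.036e+04 s = 0.1199 d.
C = 0.09501·exp(−0.40·0.1199) = 0.09501·0.9532 = 0.09056 mg/L.

0.0906 mg/L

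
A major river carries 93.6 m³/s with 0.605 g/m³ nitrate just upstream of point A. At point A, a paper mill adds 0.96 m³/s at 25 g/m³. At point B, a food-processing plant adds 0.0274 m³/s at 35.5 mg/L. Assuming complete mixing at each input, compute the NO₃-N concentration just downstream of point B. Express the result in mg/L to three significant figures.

0.863 mg/L

After input A: C = (93.6·0.605 + 0.96·25) / 94.56 = 0.8527 mg/L.
After input B: C = (94.56·0.8527 + 0.0274·35.5) / 94.59 = 0.8627 mg/L.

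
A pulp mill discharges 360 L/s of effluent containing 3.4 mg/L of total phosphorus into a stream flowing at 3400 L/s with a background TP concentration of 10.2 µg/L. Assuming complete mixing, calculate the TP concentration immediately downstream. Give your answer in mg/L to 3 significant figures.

0.335 mg/L

360 L/s = 0.36 m³/s.
3400 L/s = 3.4 m³/s.
10.2 µg/L = 0.0102 mg/L.
Flow-weighted mixing gives C = (0.36·3.4 + 3.4·0.0102) / (0.36 + 3.4) = 1.259/3.76 = 0.3348 mg/L.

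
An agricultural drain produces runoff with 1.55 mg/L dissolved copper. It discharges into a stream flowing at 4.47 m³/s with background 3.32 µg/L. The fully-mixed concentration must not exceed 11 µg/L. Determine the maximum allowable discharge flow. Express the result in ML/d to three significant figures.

1.93 ML/d

3.32 µg/L = 0.00332 mg/L.
11 µg/L = 0.011 mg/L.
Mass balance at complete mixing: C_std·(Q_w + Q_r) = Q_w·C_e + Q_r·C_b.
Rearranging, Q_w = Q_r·(C_std − C_b)/(C_e − C_std) = 4.47·(0.011 − 0.00332) / (1.55 − 0.011) = 0.02231 m³/s.
= 1.927 ML/d.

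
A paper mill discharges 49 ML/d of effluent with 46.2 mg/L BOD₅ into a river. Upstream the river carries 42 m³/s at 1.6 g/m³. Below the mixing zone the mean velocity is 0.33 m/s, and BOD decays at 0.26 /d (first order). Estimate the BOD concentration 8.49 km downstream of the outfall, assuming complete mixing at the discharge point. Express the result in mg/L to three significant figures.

2.03 mg/L

49 ML/d = 0.5671 m³/s.
After complete mixing, C₀ = (0.5671·46.2 + 42·1.6) / 42.57 = 2.194 mg/L.
Travel time t = 8490 m / 0.33 m/s = 2.573e+04 s = 0.2978 d.
C = 2.194·exp(−0.26·0.2978) = 2.194·0.9255 = 2.031 mg/L.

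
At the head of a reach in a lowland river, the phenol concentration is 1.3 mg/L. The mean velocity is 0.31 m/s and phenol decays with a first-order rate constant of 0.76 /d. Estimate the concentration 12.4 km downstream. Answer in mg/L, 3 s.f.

0.914 mg/L

Travel time t = 12.4 km / 0.31 m/s = 1.24e+04/0.31 = 4e+04 s = 0.463 d.
First-order decay: C = 1.3·exp(−0.76·0.463) = 1.3·0.7034 = 0.9144 mg/L.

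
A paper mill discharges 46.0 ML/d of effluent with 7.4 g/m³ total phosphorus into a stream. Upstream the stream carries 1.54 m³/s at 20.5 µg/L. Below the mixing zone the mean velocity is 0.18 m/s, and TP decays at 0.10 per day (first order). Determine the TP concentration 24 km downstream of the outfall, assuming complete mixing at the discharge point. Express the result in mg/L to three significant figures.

46.0 ML/d = 0.5324 m³/s.
20.5 µg/L = 0.0205 mg/L.
After complete mixing, C₀ = (0.5324·7.4 + 1.54·0.0205) / 2.072 = 1.916 mg/L.
Travel time t = 2.4e+04 m / 0.18 m/s = 1.333e+05 s = 1.543 d.
C = 1.916·exp(−0.10·1.543) = 1.916·0.857 = 1.642 mg/L.

1.64 mg/L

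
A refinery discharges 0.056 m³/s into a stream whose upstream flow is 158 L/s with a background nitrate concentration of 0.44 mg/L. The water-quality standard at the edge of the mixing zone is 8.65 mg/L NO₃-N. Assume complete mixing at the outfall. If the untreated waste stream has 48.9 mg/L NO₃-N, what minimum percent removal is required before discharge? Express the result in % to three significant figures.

158 L/s = 0.158 m³/s.
Mass balance: 8.65·0.214 = 0.056·Cₑ + 0.158·0.44.
Cₑ = (1.851 − 0.06952) / 0.056 = 31.81 mg/L.
Required removal = 1 − 31.81/48.9 = 34.94 %.

34.9 %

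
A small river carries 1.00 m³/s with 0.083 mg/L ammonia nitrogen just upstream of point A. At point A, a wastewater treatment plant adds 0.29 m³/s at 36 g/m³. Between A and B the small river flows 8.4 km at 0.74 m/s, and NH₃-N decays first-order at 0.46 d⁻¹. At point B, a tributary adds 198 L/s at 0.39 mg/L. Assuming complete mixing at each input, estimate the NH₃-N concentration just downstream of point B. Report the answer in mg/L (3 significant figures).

After input A: C = (1·0.083 + 0.29·36) / 1.29 = 8.157 mg/L.
Over the 8.4 km reach to input B (t = 1.135e+04 s = 0.1314 d), decay gives C = 8.157·exp(−0.46·0.1314) = 7.679 mg/L.
198 L/s = 0.198 m³/s.
After input B: C = (1.29·7.679 + 0.198·0.39) / 1.488 = 6.709 mg/L.

6.71 mg/L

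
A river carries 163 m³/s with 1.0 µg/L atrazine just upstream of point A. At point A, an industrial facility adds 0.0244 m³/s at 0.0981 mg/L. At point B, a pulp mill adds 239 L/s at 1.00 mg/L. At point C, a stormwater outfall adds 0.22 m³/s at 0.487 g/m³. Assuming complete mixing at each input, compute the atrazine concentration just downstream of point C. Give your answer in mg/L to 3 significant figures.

1.0 µg/L = 0.001 mg/L.
After input A: C = (163·0.001 + 0.0244·0.0981) / 163 = 0.001015 mg/L.
239 L/s = 0.239 m³/s.
After input B: C = (163·0.001015 + 0.239·1) / 163.3 = 0.002477 mg/L.
After input C: C = (163.3·0.002477 + 0.22·0.487) / 163.5 = 0.003129 mg/L.

0.00313 mg/L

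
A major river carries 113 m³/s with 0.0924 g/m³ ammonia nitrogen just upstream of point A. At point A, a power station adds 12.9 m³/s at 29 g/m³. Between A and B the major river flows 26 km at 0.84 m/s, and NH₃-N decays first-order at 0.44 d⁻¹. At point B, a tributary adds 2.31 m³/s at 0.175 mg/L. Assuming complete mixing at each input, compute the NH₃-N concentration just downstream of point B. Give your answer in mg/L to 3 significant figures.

After input A: C = (113·0.0924 + 12.9·29) / 125.9 = 3.054 mg/L.
Over the 26 km reach to input B (t = 3.095e+04 s = 0.3582 d), decay gives C = 3.054·exp(−0.44·0.3582) = 2.609 mg/L.
After input B: C = (125.9·2.609 + 2.31·0.175) / 128.2 = 2.565 mg/L.

2.57 mg/L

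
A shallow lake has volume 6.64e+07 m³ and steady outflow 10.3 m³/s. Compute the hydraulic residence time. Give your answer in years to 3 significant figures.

0.204 yr

Q = 10.3 m³/s × 3.156e+07 s/yr = 3.25e+08 m³/yr.
Hydraulic residence time τ = V/Q = 6.64e+07/3.25e+08 = 0.2043 yr.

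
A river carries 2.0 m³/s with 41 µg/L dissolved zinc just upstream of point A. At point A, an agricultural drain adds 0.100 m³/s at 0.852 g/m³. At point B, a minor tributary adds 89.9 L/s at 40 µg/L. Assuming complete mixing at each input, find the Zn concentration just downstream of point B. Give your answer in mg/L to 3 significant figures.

0.0780 mg/L

41 µg/L = 0.041 mg/L.
After input A: C = (2·0.041 + 0.1·0.852) / 2.1 = 0.07962 mg/L.
89.9 L/s = 0.0899 m³/s.
40 µg/L = 0.04 mg/L.
After input B: C = (2.1·0.07962 + 0.0899·0.04) / 2.19 = 0.07799 mg/L.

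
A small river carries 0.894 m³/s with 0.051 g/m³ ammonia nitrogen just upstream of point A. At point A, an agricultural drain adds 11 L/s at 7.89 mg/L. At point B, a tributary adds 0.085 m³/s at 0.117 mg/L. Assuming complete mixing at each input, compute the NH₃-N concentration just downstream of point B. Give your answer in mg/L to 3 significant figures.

11 L/s = 0.011 m³/s.
After input A: C = (0.894·0.051 + 0.011·7.89) / 0.905 = 0.1463 mg/L.
After input B: C = (0.905·0.1463 + 0.085·0.117) / 0.99 = 0.1438 mg/L.

0.144 mg/L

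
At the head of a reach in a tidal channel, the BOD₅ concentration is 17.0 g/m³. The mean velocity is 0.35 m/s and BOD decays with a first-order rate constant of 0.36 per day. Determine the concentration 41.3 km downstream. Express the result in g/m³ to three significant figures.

10.4 g/m³

Travel time t = 41.3 km / 0.35 m/s = 4.13e+04/0.35 = 1.18e+05 s = 1.366 d.
First-order decay: C = 17.0·exp(−0.36·1.366) = 17.0·0.6116 = 10.4 g/m³.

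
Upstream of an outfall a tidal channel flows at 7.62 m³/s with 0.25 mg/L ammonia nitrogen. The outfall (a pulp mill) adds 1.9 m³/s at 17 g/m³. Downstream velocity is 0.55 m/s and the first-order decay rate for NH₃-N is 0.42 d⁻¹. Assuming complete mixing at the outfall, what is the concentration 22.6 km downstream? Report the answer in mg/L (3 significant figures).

After complete mixing, C₀ = (1.9·17 + 7.62·0.25) / 9.52 = 3.593 mg/L.
Travel time t = 2.26e+04 m / 0.55 m/s = 4.109e+04 s = 0.4756 d.
C = 3.593·exp(−0.42·0.4756) = 3.593·0.8189 = 2.942 mg/L.

2.94 mg/L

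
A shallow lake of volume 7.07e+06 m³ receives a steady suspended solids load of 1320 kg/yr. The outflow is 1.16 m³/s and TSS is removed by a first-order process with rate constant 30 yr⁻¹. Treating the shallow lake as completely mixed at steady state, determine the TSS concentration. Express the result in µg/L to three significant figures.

5.31 µg/L

Outflow Q = 1.16 m³/s × 3.156e+07 s/yr = 3.661e+07 m³/yr.
Steady-state CSTR mass balance: W = Q·C + k·V·C, so C = W/(Q + kV).
Q + kV = 3.661e+07 + 30·7.07e+06 = 2.487e+08 m³/yr.
C = 1320/2.487e+08 = 5.307e-06 kg/m³ = 0.005307 mg/L = 5.307 µg/L.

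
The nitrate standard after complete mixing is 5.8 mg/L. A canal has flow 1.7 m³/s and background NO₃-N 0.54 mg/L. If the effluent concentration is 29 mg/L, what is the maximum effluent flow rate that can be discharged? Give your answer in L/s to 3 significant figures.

385 L/s

Mass balance at complete mixing: C_std·(Q_w + Q_r) = Q_w·C_e + Q_r·C_b.
Rearranging, Q_w = Q_r·(C_std − C_b)/(C_e − C_std) = 1.7·(5.8 − 0.54) / (29 − 5.8) = 0.3854 m³/s.
= 385.4 L/s.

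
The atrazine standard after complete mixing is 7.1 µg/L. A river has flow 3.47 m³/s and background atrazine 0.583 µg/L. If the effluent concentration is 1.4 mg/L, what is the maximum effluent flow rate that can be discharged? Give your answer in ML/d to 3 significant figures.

0.583 µg/L = 0.000583 mg/L.
7.1 µg/L = 0.0071 mg/L.
Mass balance at complete mixing: C_std·(Q_w + Q_r) = Q_w·C_e + Q_r·C_b.
Rearranging, Q_w = Q_r·(C_std − C_b)/(C_e − C_std) = 3.47·(0.0071 − 0.000583) / (1.4 − 0.0071) = 0.01624 m³/s.
= 1.403 ML/d.

1.40 ML/d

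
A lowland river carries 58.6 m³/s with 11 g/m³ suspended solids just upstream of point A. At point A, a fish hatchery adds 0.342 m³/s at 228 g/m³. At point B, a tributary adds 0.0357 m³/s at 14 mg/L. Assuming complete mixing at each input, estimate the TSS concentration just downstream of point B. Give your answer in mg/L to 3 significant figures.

After input A: C = (58.6·11 + 0.342·228) / 58.94 = 12.26 mg/L.
After input B: C = (58.94·12.26 + 0.0357·14) / 58.98 = 12.26 mg/L.

12.3 mg/L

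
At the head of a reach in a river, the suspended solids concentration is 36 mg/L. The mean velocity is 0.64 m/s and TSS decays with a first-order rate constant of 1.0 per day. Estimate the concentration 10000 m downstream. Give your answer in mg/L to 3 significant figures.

Travel time t = 10000 m / 0.64 m/s = 1e+04/0.64 = 1.562e+04 s = 0.1808 d.
First-order decay: C = 36·exp(−1.0·0.1808) = 36·0.8346 = 30.04 mg/L.

30.0 mg/L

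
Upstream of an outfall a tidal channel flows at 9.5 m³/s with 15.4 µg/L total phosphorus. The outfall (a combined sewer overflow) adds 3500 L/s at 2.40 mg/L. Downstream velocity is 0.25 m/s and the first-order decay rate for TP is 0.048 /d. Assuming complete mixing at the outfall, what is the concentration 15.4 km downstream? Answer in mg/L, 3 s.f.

0.635 mg/L

3500 L/s = 3.5 m³/s.
15.4 µg/L = 0.0154 mg/L.
After complete mixing, C₀ = (3.5·2.4 + 9.5·0.0154) / 13 = 0.6574 mg/L.
Travel time t = 1.54e+04 m / 0.25 m/s = 6.16e+04 s = 0.713 d.
C = 0.6574·exp(−0.048·0.713) = 0.6574·0.9664 = 0.6353 mg/L.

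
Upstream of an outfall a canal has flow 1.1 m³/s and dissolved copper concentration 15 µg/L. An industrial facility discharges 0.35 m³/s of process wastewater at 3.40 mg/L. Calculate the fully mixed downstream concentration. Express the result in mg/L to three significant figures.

15 µg/L = 0.015 mg/L.
Flow-weighted mixing gives C = (0.35·3.4 + 1.1·0.015) / (0.35 + 1.1) = 1.206/1.45 = 0.8321 mg/L.

0.832 mg/L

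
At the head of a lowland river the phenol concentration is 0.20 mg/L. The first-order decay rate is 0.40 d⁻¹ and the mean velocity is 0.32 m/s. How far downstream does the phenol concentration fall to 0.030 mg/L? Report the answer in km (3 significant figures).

131 km

From C = C₀·e^(−kt), t = ln(C₀/C)/k = ln(0.20/0.030)/0.40 = 1.897/0.40 = 4.743 d.
Distance = v·t = 0.32 m/s × 4.098e+05 s = 1.311e+05 m = 131.1 km.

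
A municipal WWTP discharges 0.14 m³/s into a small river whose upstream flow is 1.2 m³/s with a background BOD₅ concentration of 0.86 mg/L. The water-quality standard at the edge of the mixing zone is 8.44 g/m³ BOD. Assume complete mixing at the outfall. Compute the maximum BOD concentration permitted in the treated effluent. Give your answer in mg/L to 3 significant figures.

Mass balance: 8.44·1.34 = 0.14·Cₑ + 1.2·0.86.
Cₑ = (11.31 − 1.032) / 0.14 = 73.41 mg/L.

73.4 mg/L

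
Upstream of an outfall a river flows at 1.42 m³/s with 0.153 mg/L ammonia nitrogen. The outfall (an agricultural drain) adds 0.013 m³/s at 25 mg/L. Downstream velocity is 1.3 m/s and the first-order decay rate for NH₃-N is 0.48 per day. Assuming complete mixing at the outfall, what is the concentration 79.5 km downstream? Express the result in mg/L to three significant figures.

0.269 mg/L

After complete mixing, C₀ = (0.013·25 + 1.42·0.153) / 1.433 = 0.3784 mg/L.
Travel time t = 7.95e+04 m / 1.3 m/s = 6.115e+04 s = 0.7078 d.
C = 0.3784·exp(−0.48·0.7078) = 0.3784·0.712 = 0.2694 mg/L.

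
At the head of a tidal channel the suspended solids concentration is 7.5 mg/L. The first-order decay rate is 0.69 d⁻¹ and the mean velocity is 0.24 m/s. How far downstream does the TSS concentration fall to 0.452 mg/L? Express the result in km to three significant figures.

From C = C₀·e^(−kt), t = ln(C₀/C)/k = ln(7.5/0.452)/0.69 = 2.809/0.69 = 4.071 d.
Distance = v·t = 0.24 m/s × 3.517e+05 s = 8.442e+04 m = 84.42 km.

84.4 km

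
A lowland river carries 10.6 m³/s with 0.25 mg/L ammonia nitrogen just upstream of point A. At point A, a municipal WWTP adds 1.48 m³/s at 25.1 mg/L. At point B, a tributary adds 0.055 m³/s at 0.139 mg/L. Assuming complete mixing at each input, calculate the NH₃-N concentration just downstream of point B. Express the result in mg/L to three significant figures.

After input A: C = (10.6·0.25 + 1.48·25.1) / 12.08 = 3.295 mg/L.
After input B: C = (12.08·3.295 + 0.055·0.139) / 12.13 = 3.28 mg/L.

3.28 mg/L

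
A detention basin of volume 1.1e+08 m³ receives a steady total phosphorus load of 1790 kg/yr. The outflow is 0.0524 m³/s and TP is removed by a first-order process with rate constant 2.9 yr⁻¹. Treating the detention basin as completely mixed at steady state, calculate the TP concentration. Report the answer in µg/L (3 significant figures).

5.58 µg/L

Outflow Q = 0.0524 m³/s × 3.156e+07 s/yr = 1.654e+06 m³/yr.
Steady-state CSTR mass balance: W = Q·C + k·V·C, so C = W/(Q + kV).
Q + kV = 1.654e+06 + 2.9·1.1e+08 = 3.207e+08 m³/yr.
C = 1790/3.207e+08 = 5.582e-06 kg/m³ = 0.005582 mg/L = 5.582 µg/L.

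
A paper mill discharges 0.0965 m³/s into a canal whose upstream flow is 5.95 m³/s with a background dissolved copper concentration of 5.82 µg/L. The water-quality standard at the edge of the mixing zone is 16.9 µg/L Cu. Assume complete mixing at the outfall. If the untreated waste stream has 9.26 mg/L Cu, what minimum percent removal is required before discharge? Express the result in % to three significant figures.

92.4 %

5.82 µg/L = 0.00582 mg/L.
16.9 µg/L = 0.0169 mg/L.
Mass balance: 0.0169·6.046 = 0.0965·Cₑ + 5.95·0.00582.
Cₑ = (0.1022 − 0.03463) / 0.0965 = 0.7001 mg/L.
Required removal = 1 − 0.7001/9.26 = 92.44 %.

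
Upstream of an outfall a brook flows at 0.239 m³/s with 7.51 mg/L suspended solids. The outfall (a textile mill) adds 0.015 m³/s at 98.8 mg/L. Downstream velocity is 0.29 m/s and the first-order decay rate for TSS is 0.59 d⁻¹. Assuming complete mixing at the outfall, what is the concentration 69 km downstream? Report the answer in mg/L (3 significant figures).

2.54 mg/L

After complete mixing, C₀ = (0.015·98.8 + 0.239·7.51) / 0.254 = 12.9 mg/L.
Travel time t = 6.9e+04 m / 0.29 m/s = 2.379e+05 s = 2.754 d.
C = 12.9·exp(−0.59·2.754) = 12.9·0.197 = 2.541 mg/L.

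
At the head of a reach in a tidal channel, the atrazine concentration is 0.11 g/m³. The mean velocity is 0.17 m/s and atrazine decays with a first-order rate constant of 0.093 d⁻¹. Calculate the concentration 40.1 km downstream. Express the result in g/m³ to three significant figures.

Travel time t = 40.1 km / 0.17 m/s = 4.01e+04/0.17 = 2.359e+05 s = 2.73 d.
First-order decay: C = 0.11·exp(−0.093·2.73) = 0.11·0.7758 = 0.08533 g/m³.

0.0853 g/m³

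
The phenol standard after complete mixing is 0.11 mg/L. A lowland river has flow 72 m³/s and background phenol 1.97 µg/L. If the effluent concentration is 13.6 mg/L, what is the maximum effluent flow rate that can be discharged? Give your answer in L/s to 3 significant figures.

1.97 µg/L = 0.00197 mg/L.
Mass balance at complete mixing: C_std·(Q_w + Q_r) = Q_w·C_e + Q_r·C_b.
Rearranging, Q_w = Q_r·(C_std − C_b)/(C_e − C_std) = 72·(0.11 − 0.00197) / (13.6 − 0.11) = 0.5766 m³/s.
= 576.6 L/s.

577 L/s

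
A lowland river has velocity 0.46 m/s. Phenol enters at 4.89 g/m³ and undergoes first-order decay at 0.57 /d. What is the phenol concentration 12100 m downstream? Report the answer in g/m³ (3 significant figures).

4.11 g/m³

Travel time t = 12100 m / 0.46 m/s = 1.21e+04/0.46 = 2.63e+04 s = 0.3044 d.
First-order decay: C = 4.89·exp(−0.57·0.3044) = 4.89·0.8407 = 4.111 g/m³.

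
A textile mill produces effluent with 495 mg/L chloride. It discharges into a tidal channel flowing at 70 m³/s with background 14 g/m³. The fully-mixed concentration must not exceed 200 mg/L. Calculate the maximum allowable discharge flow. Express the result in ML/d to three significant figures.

3810 ML/d

Mass balance at complete mixing: C_std·(Q_w + Q_r) = Q_w·C_e + Q_r·C_b.
Rearranging, Q_w = Q_r·(C_std − C_b)/(C_e − C_std) = 70·(200 − 14) / (495 − 200) = 44.14 m³/s.
= 3813 ML/d.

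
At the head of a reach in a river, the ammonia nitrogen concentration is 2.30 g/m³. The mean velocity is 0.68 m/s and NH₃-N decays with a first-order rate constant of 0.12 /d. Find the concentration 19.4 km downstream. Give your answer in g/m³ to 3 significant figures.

Travel time t = 19.4 km / 0.68 m/s = 1.94e+04/0.68 = 2.853e+04 s = 0.3302 d.
First-order decay: C = 2.30·exp(−0.12·0.3302) = 2.30·0.9612 = 2.211 g/m³.

2.21 g/m³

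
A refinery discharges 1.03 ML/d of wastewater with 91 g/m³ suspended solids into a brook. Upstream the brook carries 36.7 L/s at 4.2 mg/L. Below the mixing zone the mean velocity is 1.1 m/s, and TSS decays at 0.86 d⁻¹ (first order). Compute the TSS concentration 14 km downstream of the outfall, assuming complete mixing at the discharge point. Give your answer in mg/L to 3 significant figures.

1.03 ML/d = 0.01192 m³/s.
36.7 L/s = 0.0367 m³/s.
After complete mixing, C₀ = (0.01192·91 + 0.0367·4.2) / 0.04862 = 25.48 mg/L.
Travel time t = 1.4e+04 m / 1.1 m/s = 1.273e+04 s = 0.1473 d.
C = 25.48·exp(−0.86·0.1473) = 25.48·0.881 = 22.45 mg/L.

22.5 mg/L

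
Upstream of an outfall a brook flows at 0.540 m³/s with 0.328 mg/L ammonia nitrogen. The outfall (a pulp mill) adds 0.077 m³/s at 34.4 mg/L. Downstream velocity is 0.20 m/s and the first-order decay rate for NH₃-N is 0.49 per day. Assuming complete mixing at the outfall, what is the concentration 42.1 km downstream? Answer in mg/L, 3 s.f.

After complete mixing, C₀ = (0.077·34.4 + 0.54·0.328) / 0.617 = 4.58 mg/L.
Travel time t = 4.21e+04 m / 0.20 m/s = 2.105e+05 s = 2.436 d.
C = 4.58·exp(−0.49·2.436) = 4.58·0.3031 = 1.388 mg/L.

1.39 mg/L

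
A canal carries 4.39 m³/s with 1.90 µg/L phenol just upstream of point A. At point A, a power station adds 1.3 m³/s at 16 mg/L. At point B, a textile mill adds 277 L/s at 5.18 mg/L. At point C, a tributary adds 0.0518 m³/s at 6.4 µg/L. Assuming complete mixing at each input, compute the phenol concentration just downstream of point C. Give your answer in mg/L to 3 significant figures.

1.90 µg/L = 0.0019 mg/L.
After input A: C = (4.39·0.0019 + 1.3·16) / 5.69 = 3.657 mg/L.
277 L/s = 0.277 m³/s.
After input B: C = (5.69·3.657 + 0.277·5.18) / 5.967 = 3.728 mg/L.
6.4 µg/L = 0.0064 mg/L.
After input C: C = (5.967·3.728 + 0.0518·0.0064) / 6.019 = 3.696 mg/L.

3.70 mg/L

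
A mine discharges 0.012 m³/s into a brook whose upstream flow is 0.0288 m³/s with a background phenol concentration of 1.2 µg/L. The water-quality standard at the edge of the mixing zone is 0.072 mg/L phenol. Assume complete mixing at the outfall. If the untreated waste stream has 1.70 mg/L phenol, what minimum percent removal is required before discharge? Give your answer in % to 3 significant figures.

1.2 µg/L = 0.0012 mg/L.
Mass balance: 0.072·0.0408 = 0.012·Cₑ + 0.0288·0.0012.
Cₑ = (0.002938 − 3.456e-05) / 0.012 = 0.2419 mg/L.
Required removal = 1 − 0.2419/1.70 = 85.77 %.

85.8 %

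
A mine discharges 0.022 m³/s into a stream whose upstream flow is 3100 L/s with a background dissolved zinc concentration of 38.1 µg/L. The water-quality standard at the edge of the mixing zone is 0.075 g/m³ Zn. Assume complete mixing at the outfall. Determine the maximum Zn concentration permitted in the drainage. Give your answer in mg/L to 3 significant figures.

5.27 mg/L

3100 L/s = 3.1 m³/s.
38.1 µg/L = 0.0381 mg/L.
Mass balance: 0.075·3.122 = 0.022·Cₑ + 3.1·0.0381.
Cₑ = (0.2341 − 0.1181) / 0.022 = 5.275 mg/L.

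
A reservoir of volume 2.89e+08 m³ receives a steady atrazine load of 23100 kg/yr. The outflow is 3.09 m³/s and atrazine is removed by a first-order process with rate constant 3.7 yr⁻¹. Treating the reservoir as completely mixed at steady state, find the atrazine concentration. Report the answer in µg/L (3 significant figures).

19.8 µg/L

Outflow Q = 3.09 m³/s × 3.156e+07 s/yr = 9.751e+07 m³/yr.
Steady-state CSTR mass balance: W = Q·C + k·V·C, so C = W/(Q + kV).
Q + kV = 9.751e+07 + 3.7·2.89e+08 = 1.167e+09 m³/yr.
C = 23100/1.167e+09 = 1.98e-05 kg/m³ = 0.0198 mg/L = 19.8 µg/L.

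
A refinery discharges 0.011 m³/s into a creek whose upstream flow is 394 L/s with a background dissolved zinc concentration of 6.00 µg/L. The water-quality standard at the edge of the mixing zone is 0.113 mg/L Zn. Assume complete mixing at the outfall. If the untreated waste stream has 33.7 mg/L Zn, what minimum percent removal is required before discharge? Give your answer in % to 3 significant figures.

394 L/s = 0.394 m³/s.
6.00 µg/L = 0.006 mg/L.
Mass balance: 0.113·0.405 = 0.011·Cₑ + 0.394·0.006.
Cₑ = (0.04577 − 0.002364) / 0.011 = 3.946 mg/L.
Required removal = 1 − 3.946/33.7 = 88.29 %.

88.3 %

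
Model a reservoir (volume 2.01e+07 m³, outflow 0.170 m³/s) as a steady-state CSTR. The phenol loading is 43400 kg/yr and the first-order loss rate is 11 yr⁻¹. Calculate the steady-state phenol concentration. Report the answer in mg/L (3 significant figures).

0.192 mg/L

Outflow Q = 0.170 m³/s × 3.156e+07 s/yr = 5.365e+06 m³/yr.
Steady-state CSTR mass balance: W = Q·C + k·V·C, so C = W/(Q + kV).
Q + kV = 5.365e+06 + 11·2.01e+07 = 2.265e+08 m³/yr.
C = 43400/2.265e+08 = 0.0001916 kg/m³ = 0.1916 mg/L.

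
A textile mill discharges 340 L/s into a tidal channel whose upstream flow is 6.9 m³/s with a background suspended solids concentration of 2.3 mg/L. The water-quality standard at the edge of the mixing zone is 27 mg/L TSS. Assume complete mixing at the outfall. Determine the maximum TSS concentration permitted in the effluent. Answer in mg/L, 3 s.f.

340 L/s = 0.34 m³/s.
Mass balance: 27·7.24 = 0.34·Cₑ + 6.9·2.3.
Cₑ = (195.5 − 15.87) / 0.34 = 528.3 mg/L.

528 mg/L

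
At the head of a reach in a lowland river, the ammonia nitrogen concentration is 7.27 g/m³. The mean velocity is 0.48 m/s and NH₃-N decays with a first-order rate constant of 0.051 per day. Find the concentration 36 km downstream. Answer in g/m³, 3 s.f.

Travel time t = 36 km / 0.48 m/s = 3.6e+04/0.48 = 7.5e+04 s = 0.8681 d.
First-order decay: C = 7.27·exp(−0.051·0.8681) = 7.27·0.9567 = 6.955 g/m³.

6.96 g/m³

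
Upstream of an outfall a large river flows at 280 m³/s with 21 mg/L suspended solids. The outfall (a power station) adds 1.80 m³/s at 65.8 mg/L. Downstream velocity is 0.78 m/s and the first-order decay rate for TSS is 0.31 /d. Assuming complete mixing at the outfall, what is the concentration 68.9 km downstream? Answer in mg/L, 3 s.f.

15.5 mg/L

After complete mixing, C₀ = (1.8·65.8 + 280·21) / 281.8 = 21.29 mg/L.
Travel time t = 6.89e+04 m / 0.78 m/s = 8.833e+04 s = 1.022 d.
C = 21.29·exp(−0.31·1.022) = 21.29·0.7284 = 15.5 mg/L.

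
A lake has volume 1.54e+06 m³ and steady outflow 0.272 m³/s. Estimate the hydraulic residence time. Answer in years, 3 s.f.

0.179 yr

Q = 0.272 m³/s × 3.156e+07 s/yr = 8.584e+06 m³/yr.
Hydraulic residence time τ = V/Q = 1.54e+06/8.584e+06 = 0.1794 yr.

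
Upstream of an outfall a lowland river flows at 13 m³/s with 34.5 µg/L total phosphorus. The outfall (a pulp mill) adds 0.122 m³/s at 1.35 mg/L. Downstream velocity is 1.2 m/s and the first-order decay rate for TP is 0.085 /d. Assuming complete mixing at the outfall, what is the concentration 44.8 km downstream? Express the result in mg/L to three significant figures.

34.5 µg/L = 0.0345 mg/L.
After complete mixing, C₀ = (0.122·1.35 + 13·0.0345) / 13.12 = 0.04673 mg/L.
Travel time t = 4.48e+04 m / 1.2 m/s = 3.733e+04 s = 0.4321 d.
C = 0.04673·exp(−0.085·0.4321) = 0.04673·0.9639 = 0.04505 mg/L.

0.0450 mg/L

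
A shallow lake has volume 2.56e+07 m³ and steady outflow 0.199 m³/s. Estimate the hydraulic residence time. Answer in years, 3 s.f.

Q = 0.199 m³/s × 3.156e+07 s/yr = 6.28e+06 m³/yr.
Hydraulic residence time τ = V/Q = 2.56e+07/6.28e+06 = 4.076 yr.

4.08 yr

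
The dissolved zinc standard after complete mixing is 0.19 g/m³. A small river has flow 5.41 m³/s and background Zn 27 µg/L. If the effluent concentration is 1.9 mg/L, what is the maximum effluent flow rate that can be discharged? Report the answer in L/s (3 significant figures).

516 L/s

27 µg/L = 0.027 mg/L.
Mass balance at complete mixing: C_std·(Q_w + Q_r) = Q_w·C_e + Q_r·C_b.
Rearranging, Q_w = Q_r·(C_std − C_b)/(C_e − C_std) = 5.41·(0.19 − 0.027) / (1.9 − 0.19) = 0.5157 m³/s.
= 515.7 L/s.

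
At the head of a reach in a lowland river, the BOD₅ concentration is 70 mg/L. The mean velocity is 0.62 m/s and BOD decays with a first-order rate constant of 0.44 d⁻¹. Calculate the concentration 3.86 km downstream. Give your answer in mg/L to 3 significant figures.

Travel time t = 3.86 km / 0.62 m/s = 3860/0.62 = 6226 s = 0.07206 d.
First-order decay: C = 70·exp(−0.44·0.07206) = 70·0.9688 = 67.82 mg/L.

67.8 mg/L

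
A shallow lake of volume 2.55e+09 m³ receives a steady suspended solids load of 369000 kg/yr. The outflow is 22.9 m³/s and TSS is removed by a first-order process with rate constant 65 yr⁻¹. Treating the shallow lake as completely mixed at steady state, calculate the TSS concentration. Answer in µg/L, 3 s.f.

Outflow Q = 22.9 m³/s × 3.156e+07 s/yr = 7.227e+08 m³/yr.
Steady-state CSTR mass balance: W = Q·C + k·V·C, so C = W/(Q + kV).
Q + kV = 7.227e+08 + 65·2.55e+09 = 1.665e+11 m³/yr.
C = 369000/1.665e+11 = 2.217e-06 kg/m³ = 0.002217 mg/L = 2.217 µg/L.

2.22 µg/L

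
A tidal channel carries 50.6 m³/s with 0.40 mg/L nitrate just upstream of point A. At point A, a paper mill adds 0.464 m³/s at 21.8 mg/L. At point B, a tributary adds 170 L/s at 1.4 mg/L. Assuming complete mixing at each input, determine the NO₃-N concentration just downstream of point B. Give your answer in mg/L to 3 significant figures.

After input A: C = (50.6·0.4 + 0.464·21.8) / 51.06 = 0.5945 mg/L.
170 L/s = 0.17 m³/s.
After input B: C = (51.06·0.5945 + 0.17·1.4) / 51.23 = 0.5971 mg/L.

0.597 mg/L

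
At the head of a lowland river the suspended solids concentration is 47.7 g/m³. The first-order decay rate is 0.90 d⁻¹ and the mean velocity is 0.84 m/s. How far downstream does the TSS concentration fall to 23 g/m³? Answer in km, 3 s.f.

From C = C₀·e^(−kt), t = ln(C₀/C)/k = ln(47.7/23)/0.90 = 0.7294/0.90 = 0.8105 d.
Distance = v·t = 0.84 m/s × 7.003e+04 s = 5.882e+04 m = 58.82 km.

58.8 km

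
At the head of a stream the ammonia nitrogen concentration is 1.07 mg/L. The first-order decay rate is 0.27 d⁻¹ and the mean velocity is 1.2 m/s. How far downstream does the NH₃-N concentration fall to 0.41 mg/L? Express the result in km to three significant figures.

From C = C₀·e^(−kt), t = ln(C₀/C)/k = ln(1.07/0.41)/0.27 = 0.9593/0.27 = 3.553 d.
Distance = v·t = 1.2 m/s × 3.07e+05 s = 3.684e+05 m = 368.4 km.

368 km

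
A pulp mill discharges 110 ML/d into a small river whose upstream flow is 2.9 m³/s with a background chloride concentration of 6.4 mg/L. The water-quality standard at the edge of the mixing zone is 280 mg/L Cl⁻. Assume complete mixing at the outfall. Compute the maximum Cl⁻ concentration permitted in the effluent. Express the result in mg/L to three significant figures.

110 ML/d = 1.273 m³/s.
Mass balance: 280·4.173 = 1.273·Cₑ + 2.9·6.4.
Cₑ = (1168 − 18.56) / 1.273 = 903.2 mg/L.

903 mg/L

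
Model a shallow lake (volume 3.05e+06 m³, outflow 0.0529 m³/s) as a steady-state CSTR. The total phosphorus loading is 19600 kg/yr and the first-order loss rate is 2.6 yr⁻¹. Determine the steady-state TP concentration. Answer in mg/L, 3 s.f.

2.04 mg/L

Outflow Q = 0.0529 m³/s × 3.156e+07 s/yr = 1.669e+06 m³/yr.
Steady-state CSTR mass balance: W = Q·C + k·V·C, so C = W/(Q + kV).
Q + kV = 1.669e+06 + 2.6·3.05e+06 = 9.599e+06 m³/yr.
C = 19600/9.599e+06 = 0.002042 kg/m³ = 2.042 mg/L.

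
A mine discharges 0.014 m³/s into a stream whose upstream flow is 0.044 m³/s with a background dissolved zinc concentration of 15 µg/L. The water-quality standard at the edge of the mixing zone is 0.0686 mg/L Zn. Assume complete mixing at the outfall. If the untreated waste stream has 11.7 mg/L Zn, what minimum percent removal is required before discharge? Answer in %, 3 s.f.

98.0 %

15 µg/L = 0.015 mg/L.
Mass balance: 0.0686·0.058 = 0.014·Cₑ + 0.044·0.015.
Cₑ = (0.003979 − 0.00066) / 0.014 = 0.2371 mg/L.
Required removal = 1 − 0.2371/11.7 = 97.97 %.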